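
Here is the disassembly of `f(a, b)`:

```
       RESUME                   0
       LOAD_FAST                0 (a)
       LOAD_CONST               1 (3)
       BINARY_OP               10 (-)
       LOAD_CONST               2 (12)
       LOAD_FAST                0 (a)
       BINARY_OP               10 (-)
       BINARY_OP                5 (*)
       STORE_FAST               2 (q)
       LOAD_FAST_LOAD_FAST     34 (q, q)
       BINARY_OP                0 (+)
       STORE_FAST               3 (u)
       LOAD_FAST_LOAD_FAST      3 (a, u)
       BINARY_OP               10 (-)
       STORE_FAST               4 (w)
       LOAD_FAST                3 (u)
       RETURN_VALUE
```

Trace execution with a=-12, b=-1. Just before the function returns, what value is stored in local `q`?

LOAD_FAST a → push -12. Stack: [-12]
LOAD_CONST → push 3. Stack: [-12, 3]
BINARY_OP - → -12 - 3 = -15. Stack: [-15]
LOAD_CONST → push 12. Stack: [-15, 12]
LOAD_FAST a → push -12. Stack: [-15, 12, -12]
BINARY_OP - → 12 - -12 = 24. Stack: [-15, 24]
BINARY_OP * → -15 * 24 = -360. Stack: [-360]
STORE_FAST q → q=-360. Stack: []
LOAD_FAST_LOAD_FAST q,q → push -360,-360. Stack: [-360, -360]
BINARY_OP + → -360 + -360 = -720. Stack: [-720]
STORE_FAST u → u=-720. Stack: []
LOAD_FAST_LOAD_FAST a,u → push -12,-720. Stack: [-12, -720]
BINARY_OP - → -12 - -720 = 708. Stack: [708]
STORE_FAST w → w=708. Stack: []
LOAD_FAST u → push -720. Stack: [-720]
RETURN_VALUE → return -720.

-360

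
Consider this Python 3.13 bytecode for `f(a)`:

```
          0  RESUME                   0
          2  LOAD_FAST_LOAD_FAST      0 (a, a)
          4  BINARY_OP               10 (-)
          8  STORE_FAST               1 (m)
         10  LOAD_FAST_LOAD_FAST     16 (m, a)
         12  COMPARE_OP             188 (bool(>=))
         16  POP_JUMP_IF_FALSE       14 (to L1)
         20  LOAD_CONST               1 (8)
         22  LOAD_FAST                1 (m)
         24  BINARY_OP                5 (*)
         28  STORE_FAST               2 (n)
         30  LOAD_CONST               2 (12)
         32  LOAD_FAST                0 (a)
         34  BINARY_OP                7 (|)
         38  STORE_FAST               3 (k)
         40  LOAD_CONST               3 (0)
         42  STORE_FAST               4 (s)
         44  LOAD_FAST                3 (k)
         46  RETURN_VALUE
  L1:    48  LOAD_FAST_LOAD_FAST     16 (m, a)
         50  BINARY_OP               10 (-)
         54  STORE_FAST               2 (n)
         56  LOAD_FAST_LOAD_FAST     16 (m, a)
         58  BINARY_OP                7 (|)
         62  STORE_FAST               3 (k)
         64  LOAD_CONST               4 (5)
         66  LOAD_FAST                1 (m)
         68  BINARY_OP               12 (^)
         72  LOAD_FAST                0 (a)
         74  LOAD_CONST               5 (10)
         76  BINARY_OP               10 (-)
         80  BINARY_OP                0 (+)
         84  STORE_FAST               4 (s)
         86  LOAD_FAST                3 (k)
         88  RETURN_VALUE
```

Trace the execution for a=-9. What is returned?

-1

LOAD_FAST_LOAD_FAST a,a → push -9,-9. Stack: [-9, -9]
BINARY_OP - → -9 - -9 = 0. Stack: [0]
STORE_FAST m → m=0. Stack: []
LOAD_FAST_LOAD_FAST m,a → push 0,-9. Stack: [0, -9]
COMPARE_OP bool(>=) → 0 vs -9 = True. Stack: [True]
POP_JUMP_IF_FALSE → pop True; no jump. Stack: []
LOAD_CONST → push 8. Stack: [8]
LOAD_FAST m → push 0. Stack: [8, 0]
BINARY_OP * → 8 * 0 = 0. Stack: [0]
STORE_FAST n → n=0. Stack: []
LOAD_CONST → push 12. Stack: [12]
LOAD_FAST a → push -9. Stack: [12, -9]
BINARY_OP | → 12 | -9 = -1. Stack: [-1]
STORE_FAST k → k=-1. Stack: []
LOAD_CONST → push 0. Stack: [0]
STORE_FAST s → s=0. Stack: []
LOAD_FAST k → push -1. Stack: [-1]
RETURN_VALUE → return -1.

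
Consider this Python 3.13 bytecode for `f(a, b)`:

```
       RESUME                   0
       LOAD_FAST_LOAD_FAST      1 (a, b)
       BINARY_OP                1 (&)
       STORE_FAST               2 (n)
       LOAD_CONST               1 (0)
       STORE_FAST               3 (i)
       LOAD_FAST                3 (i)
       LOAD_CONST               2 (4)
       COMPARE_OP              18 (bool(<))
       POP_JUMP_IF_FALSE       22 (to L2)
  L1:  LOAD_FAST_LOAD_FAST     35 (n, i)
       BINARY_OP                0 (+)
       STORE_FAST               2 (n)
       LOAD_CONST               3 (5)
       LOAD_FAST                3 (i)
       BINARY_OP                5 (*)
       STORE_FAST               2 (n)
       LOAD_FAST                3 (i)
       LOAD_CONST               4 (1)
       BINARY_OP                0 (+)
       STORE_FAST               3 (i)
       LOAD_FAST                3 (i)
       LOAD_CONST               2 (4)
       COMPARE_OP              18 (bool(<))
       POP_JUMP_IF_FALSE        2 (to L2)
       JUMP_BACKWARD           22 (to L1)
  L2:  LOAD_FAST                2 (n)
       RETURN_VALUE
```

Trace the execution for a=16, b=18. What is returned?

LOAD_FAST_LOAD_FAST a,b → push 16,18
BINARY_OP & → 16 & 18 = 16
STORE_FAST n → n=16
LOAD_CONST → push 0
STORE_FAST i → i=0
LOAD_FAST i → push 0
LOAD_CONST → push 4
COMPARE_OP bool(<) → 0 vs 4 = True
POP_JUMP_IF_FALSE → pop True; no jump
LOAD_FAST_LOAD_FAST n,i → push 16,0
BINARY_OP + → 16 + 0 = 16
STORE_FAST n → n=16
LOAD_CONST → push 5
LOAD_FAST i → push 0
BINARY_OP * → 5 * 0 = 0
STORE_FAST n → n=0
LOAD_FAST i → push 0
LOAD_CONST → push 1
BINARY_OP + → 0 + 1 = 1
STORE_FAST i → i=1
LOAD_FAST i → push 1
LOAD_CONST → push 4
COMPARE_OP bool(<) → 1 vs 4 = True
POP_JUMP_IF_FALSE → pop True; no jump
LOAD_FAST_LOAD_FAST n,i → push 0,1
BINARY_OP + → 0 + 1 = 1
STORE_FAST n → n=1
LOAD_CONST → push 5
LOAD_FAST i → push 1
BINARY_OP * → 5 * 1 = 5
STORE_FAST n → n=5
LOAD_FAST i → push 1
LOAD_CONST → push 1
BINARY_OP + → 1 + 1 = 2
STORE_FAST i → i=2
LOAD_FAST i → push 2
LOAD_CONST → push 4
COMPARE_OP bool(<) → 2 vs 4 = True
POP_JUMP_IF_FALSE → pop True; no jump
LOAD_FAST_LOAD_FAST n,i → push 5,2
BINARY_OP + → 5 + 2 = 7
STORE_FAST n → n=7
LOAD_CONST → push 5
LOAD_FAST i → push 2
BINARY_OP * → 5 * 2 = 10
STORE_FAST n → n=10
LOAD_FAST i → push 2
LOAD_CONST → push 1
BINARY_OP + → 2 + 1 = 3
STORE_FAST i → i=3
LOAD_FAST i → push 3
LOAD_CONST → push 4
COMPARE_OP bool(<) → 3 vs 4 = True
POP_JUMP_IF_FALSE → pop True; no jump
LOAD_FAST_LOAD_FAST n,i → push 10,3
BINARY_OP + → 10 + 3 = 13
STORE_FAST n → n=13
LOAD_CONST → push 5
LOAD_FAST i → push 3
BINARY_OP * → 5 * 3 = 15
STORE_FAST n → n=15
LOAD_FAST i → push 3
LOAD_CONST → push 1
BINARY_OP + → 3 + 1 = 4
STORE_FAST i → i=4
LOAD_FAST i → push 4
LOAD_CONST → push 4
COMPARE_OP bool(<) → 4 vs 4 = False
POP_JUMP_IF_FALSE → pop False; jump
LOAD_FAST n → push 15
RETURN_VALUE → return 15.

15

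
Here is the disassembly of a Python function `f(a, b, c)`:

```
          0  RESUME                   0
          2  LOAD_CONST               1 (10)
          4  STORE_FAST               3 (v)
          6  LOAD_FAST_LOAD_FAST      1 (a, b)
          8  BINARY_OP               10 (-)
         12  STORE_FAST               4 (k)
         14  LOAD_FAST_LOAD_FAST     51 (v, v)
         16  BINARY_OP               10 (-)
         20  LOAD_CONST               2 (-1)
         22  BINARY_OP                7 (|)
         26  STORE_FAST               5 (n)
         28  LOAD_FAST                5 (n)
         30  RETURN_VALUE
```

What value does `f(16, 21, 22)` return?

-1

LOAD_CONST → push 10. Stack: [10]
STORE_FAST v → v=10. Stack: []
LOAD_FAST_LOAD_FAST a,b → push 16,21. Stack: [16, 21]
BINARY_OP - → 16 - 21 = -5. Stack: [-5]
STORE_FAST k → k=-5. Stack: []
LOAD_FAST_LOAD_FAST v,v → push 10,10. Stack: [10, 10]
BINARY_OP - → 10 - 10 = 0. Stack: [0]
LOAD_CONST → push -1. Stack: [0, -1]
BINARY_OP | → 0 | -1 = -1. Stack: [-1]
STORE_FAST n → n=-1. Stack: []
LOAD_FAST n → push -1. Stack: [-1]
RETURN_VALUE → return -1.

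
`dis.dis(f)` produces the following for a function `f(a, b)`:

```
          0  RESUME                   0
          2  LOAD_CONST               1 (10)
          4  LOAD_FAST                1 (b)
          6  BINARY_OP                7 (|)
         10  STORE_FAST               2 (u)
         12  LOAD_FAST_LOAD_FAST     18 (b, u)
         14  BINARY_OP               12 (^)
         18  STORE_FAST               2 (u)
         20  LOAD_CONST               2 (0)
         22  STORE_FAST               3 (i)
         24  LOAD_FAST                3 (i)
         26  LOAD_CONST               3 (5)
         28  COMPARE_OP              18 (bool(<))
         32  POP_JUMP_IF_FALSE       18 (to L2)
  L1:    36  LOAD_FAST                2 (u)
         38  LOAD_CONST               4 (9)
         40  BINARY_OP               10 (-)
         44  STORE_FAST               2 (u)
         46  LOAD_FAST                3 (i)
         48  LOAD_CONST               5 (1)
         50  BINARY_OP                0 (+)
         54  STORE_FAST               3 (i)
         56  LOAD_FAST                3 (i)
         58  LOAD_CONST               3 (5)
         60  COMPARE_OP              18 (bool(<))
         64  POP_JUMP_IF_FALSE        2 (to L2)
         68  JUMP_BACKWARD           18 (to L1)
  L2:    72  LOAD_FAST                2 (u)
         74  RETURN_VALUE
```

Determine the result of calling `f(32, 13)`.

-43

LOAD_CONST → push 10
LOAD_FAST b → push 13
BINARY_OP | → 10 | 13 = 15
STORE_FAST u → u=15
LOAD_FAST_LOAD_FAST b,u → push 13,15
BINARY_OP ^ → 13 ^ 15 = 2
STORE_FAST u → u=2
LOAD_CONST → push 0
STORE_FAST i → i=0
LOAD_FAST i → push 0
LOAD_CONST → push 5
COMPARE_OP bool(<) → 0 vs 5 = True
POP_JUMP_IF_FALSE → pop True; no jump
LOAD_FAST u → push 2
LOAD_CONST → push 9
BINARY_OP - → 2 - 9 = -7
STORE_FAST u → u=-7
LOAD_FAST i → push 0
LOAD_CONST → push 1
BINARY_OP + → 0 + 1 = 1
STORE_FAST i → i=1
LOAD_FAST i → push 1
LOAD_CONST → push 5
COMPARE_OP bool(<) → 1 vs 5 = True
POP_JUMP_IF_FALSE → pop True; no jump
LOAD_FAST u → push -7
LOAD_CONST → push 9
BINARY_OP - → -7 - 9 = -16
STORE_FAST u → u=-16
LOAD_FAST i → push 1
LOAD_CONST → push 1
BINARY_OP + → 1 + 1 = 2
STORE_FAST i → i=2
LOAD_FAST i → push 2
LOAD_CONST → push 5
COMPARE_OP bool(<) → 2 vs 5 = True
POP_JUMP_IF_FALSE → pop True; no jump
LOAD_FAST u → push -16
LOAD_CONST → push 9
BINARY_OP - → -16 - 9 = -25
STORE_FAST u → u=-25
LOAD_FAST i → push 2
LOAD_CONST → push 1
BINARY_OP + → 2 + 1 = 3
STORE_FAST i → i=3
LOAD_FAST i → push 3
LOAD_CONST → push 5
COMPARE_OP bool(<) → 3 vs 5 = True
POP_JUMP_IF_FALSE → pop True; no jump
LOAD_FAST u → push -25
LOAD_CONST → push 9
BINARY_OP - → -25 - 9 = -34
STORE_FAST u → u=-34
LOAD_FAST i → push 3
LOAD_CONST → push 1
BINARY_OP + → 3 + 1 = 4
STORE_FAST i → i=4
LOAD_FAST i → push 4
LOAD_CONST → push 5
COMPARE_OP bool(<) → 4 vs 5 = True
POP_JUMP_IF_FALSE → pop True; no jump
LOAD_FAST u → push -34
LOAD_CONST → push 9
BINARY_OP - → -34 - 9 = -43
STORE_FAST u → u=-43
LOAD_FAST i → push 4
LOAD_CONST → push 1
BINARY_OP + → 4 + 1 = 5
STORE_FAST i → i=5
LOAD_FAST i → push 5
LOAD_CONST → push 5
COMPARE_OP bool(<) → 5 vs 5 = False
POP_JUMP_IF_FALSE → pop False; jump
LOAD_FAST u → push -43
RETURN_VALUE → return -43.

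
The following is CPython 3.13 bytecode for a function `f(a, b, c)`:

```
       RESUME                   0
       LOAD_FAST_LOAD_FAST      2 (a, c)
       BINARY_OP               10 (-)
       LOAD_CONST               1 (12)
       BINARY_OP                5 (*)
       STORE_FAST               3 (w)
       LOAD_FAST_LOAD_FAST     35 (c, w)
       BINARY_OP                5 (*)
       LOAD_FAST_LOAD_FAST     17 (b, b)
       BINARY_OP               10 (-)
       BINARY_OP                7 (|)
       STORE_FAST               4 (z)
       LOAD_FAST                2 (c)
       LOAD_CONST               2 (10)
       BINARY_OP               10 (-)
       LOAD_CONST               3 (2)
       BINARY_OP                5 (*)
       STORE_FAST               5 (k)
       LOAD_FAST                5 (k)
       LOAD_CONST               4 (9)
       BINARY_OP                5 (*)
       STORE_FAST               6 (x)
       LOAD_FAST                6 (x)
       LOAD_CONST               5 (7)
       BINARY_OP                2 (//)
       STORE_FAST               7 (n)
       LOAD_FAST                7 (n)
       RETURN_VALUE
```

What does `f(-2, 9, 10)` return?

0

LOAD_FAST_LOAD_FAST a,c → push -2,10. Stack: [-2, 10]
BINARY_OP - → -2 - 10 = -12. Stack: [-12]
LOAD_CONST → push 12. Stack: [-12, 12]
BINARY_OP * → -12 * 12 = -144. Stack: [-144]
STORE_FAST w → w=-144. Stack: []
LOAD_FAST_LOAD_FAST c,w → push 10,-144. Stack: [10, -144]
BINARY_OP * → 10 * -144 = -1440. Stack: [-1440]
LOAD_FAST_LOAD_FAST b,b → push 9,9. Stack: [-1440, 9, 9]
BINARY_OP - → 9 - 9 = 0. Stack: [-1440, 0]
BINARY_OP | → -1440 | 0 = -1440. Stack: [-1440]
STORE_FAST z → z=-1440. Stack: []
LOAD_FAST c → push 10. Stack: [10]
LOAD_CONST → push 10. Stack: [10, 10]
BINARY_OP - → 10 - 10 = 0. Stack: [0]
LOAD_CONST → push 2. Stack: [0, 2]
BINARY_OP * → 0 * 2 = 0. Stack: [0]
STORE_FAST k → k=0. Stack: []
LOAD_FAST k → push 0. Stack: [0]
LOAD_CONST → push 9. Stack: [0, 9]
BINARY_OP * → 0 * 9 = 0. Stack: [0]
STORE_FAST x → x=0. Stack: []
LOAD_FAST x → push 0. Stack: [0]
LOAD_CONST → push 7. Stack: [0, 7]
BINARY_OP // → 0 // 7 = 0. Stack: [0]
STORE_FAST n → n=0. Stack: []
LOAD_FAST n → push 0. Stack: [0]
RETURN_VALUE → return 0.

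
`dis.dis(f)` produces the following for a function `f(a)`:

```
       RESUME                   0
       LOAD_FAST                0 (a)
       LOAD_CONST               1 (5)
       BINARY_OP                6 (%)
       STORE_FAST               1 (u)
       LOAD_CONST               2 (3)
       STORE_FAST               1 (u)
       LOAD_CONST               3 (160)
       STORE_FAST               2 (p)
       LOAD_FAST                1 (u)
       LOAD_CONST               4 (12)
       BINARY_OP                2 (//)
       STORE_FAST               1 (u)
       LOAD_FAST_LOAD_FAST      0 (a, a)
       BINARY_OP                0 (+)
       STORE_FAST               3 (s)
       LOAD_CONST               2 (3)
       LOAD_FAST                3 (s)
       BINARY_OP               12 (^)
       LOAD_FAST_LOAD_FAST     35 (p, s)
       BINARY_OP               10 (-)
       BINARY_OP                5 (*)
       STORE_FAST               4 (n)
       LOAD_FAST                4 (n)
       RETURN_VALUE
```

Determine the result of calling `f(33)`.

6110

LOAD_FAST a → push 33. Stack: [33]
LOAD_CONST → push 5. Stack: [33, 5]
BINARY_OP % → 33 % 5 = 3. Stack: [3]
STORE_FAST u → u=3. Stack: []
LOAD_CONST → push 3. Stack: [3]
STORE_FAST u → u=3. Stack: []
LOAD_CONST → push 160. Stack: [160]
STORE_FAST p → p=160. Stack: []
LOAD_FAST u → push 3. Stack: [3]
LOAD_CONST → push 12. Stack: [3, 12]
BINARY_OP // → 3 // 12 = 0. Stack: [0]
STORE_FAST u → u=0. Stack: []
LOAD_FAST_LOAD_FAST a,a → push 33,33. Stack: [33, 33]
BINARY_OP + → 33 + 33 = 66. Stack: [66]
STORE_FAST s → s=66. Stack: []
LOAD_CONST → push 3. Stack: [3]
LOAD_FAST s → push 66. Stack: [3, 66]
BINARY_OP ^ → 3 ^ 66 = 65. Stack: [65]
LOAD_FAST_LOAD_FAST p,s → push 160,66. Stack: [65, 160, 66]
BINARY_OP - → 160 - 66 = 94. Stack: [65, 94]
BINARY_OP * → 65 * 94 = 6110. Stack: [6110]
STORE_FAST n → n=6110. Stack: []
LOAD_FAST n → push 6110. Stack: [6110]
RETURN_VALUE → return 6110.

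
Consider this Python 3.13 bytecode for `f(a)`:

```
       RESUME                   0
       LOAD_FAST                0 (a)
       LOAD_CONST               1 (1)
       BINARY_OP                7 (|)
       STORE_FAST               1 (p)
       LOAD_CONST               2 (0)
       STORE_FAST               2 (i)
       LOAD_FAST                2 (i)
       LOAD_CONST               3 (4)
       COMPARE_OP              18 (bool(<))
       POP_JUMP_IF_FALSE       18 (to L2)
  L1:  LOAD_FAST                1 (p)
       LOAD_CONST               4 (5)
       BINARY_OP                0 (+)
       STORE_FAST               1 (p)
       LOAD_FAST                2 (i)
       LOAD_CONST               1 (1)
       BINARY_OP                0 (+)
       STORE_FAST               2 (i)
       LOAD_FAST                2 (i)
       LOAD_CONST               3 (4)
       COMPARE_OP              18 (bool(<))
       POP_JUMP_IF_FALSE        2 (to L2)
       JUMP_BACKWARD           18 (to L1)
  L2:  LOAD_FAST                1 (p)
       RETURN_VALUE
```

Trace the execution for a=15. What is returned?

35

LOAD_FAST a → push 15. Stack: [15]
LOAD_CONST → push 1. Stack: [15, 1]
BINARY_OP | → 15 | 1 = 15. Stack: [15]
STORE_FAST p → p=15. Stack: []
LOAD_CONST → push 0. Stack: [0]
STORE_FAST i → i=0. Stack: []
LOAD_FAST i → push 0. Stack: [0]
LOAD_CONST → push 4. Stack: [0, 4]
COMPARE_OP bool(<) → 0 vs 4 = True. Stack: [True]
POP_JUMP_IF_FALSE → pop True; no jump. Stack: []
LOAD_FAST p → push 15. Stack: [15]
LOAD_CONST → push 5. Stack: [15, 5]
BINARY_OP + → 15 + 5 = 20. Stack: [20]
STORE_FAST p → p=20. Stack: []
LOAD_FAST i → push 0. Stack: [0]
LOAD_CONST → push 1. Stack: [0, 1]
BINARY_OP + → 0 + 1 = 1. Stack: [1]
STORE_FAST i → i=1. Stack: []
LOAD_FAST i → push 1. Stack: [1]
LOAD_CONST → push 4. Stack: [1, 4]
COMPARE_OP bool(<) → 1 vs 4 = True. Stack: [True]
POP_JUMP_IF_FALSE → pop True; no jump. Stack: []
LOAD_FAST p → push 20. Stack: [20]
LOAD_CONST → push 5. Stack: [20, 5]
BINARY_OP + → 20 + 5 = 25. Stack: [25]
STORE_FAST p → p=25. Stack: []
LOAD_FAST i → push 1. Stack: [1]
LOAD_CONST → push 1. Stack: [1, 1]
BINARY_OP + → 1 + 1 = 2. Stack: [2]
STORE_FAST i → i=2. Stack: []
LOAD_FAST i → push 2. Stack: [2]
LOAD_CONST → push 4. Stack: [2, 4]
COMPARE_OP bool(<) → 2 vs 4 = True. Stack: [True]
POP_JUMP_IF_FALSE → pop True; no jump. Stack: []
LOAD_FAST p → push 25. Stack: [25]
LOAD_CONST → push 5. Stack: [25, 5]
BINARY_OP + → 25 + 5 = 30. Stack: [30]
STORE_FAST p → p=30. Stack: []
LOAD_FAST i → push 2. Stack: [2]
LOAD_CONST → push 1. Stack: [2, 1]
BINARY_OP + → 2 + 1 = 3. Stack: [3]
STORE_FAST i → i=3. Stack: []
LOAD_FAST i → push 3. Stack: [3]
LOAD_CONST → push 4. Stack: [3, 4]
COMPARE_OP bool(<) → 3 vs 4 = True. Stack: [True]
POP_JUMP_IF_FALSE → pop True; no jump. Stack: []
LOAD_FAST p → push 30. Stack: [30]
LOAD_CONST → push 5. Stack: [30, 5]
BINARY_OP + → 30 + 5 = 35. Stack: [35]
STORE_FAST p → p=35. Stack: []
LOAD_FAST i → push 3. Stack: [3]
LOAD_CONST → push 1. Stack: [3, 1]
BINARY_OP + → 3 + 1 = 4. Stack: [4]
STORE_FAST i → i=4. Stack: []
LOAD_FAST i → push 4. Stack: [4]
LOAD_CONST → push 4. Stack: [4, 4]
COMPARE_OP bool(<) → 4 vs 4 = False. Stack: [False]
POP_JUMP_IF_FALSE → pop False; jump. Stack: []
LOAD_FAST p → push 35. Stack: [35]
RETURN_VALUE → return 35.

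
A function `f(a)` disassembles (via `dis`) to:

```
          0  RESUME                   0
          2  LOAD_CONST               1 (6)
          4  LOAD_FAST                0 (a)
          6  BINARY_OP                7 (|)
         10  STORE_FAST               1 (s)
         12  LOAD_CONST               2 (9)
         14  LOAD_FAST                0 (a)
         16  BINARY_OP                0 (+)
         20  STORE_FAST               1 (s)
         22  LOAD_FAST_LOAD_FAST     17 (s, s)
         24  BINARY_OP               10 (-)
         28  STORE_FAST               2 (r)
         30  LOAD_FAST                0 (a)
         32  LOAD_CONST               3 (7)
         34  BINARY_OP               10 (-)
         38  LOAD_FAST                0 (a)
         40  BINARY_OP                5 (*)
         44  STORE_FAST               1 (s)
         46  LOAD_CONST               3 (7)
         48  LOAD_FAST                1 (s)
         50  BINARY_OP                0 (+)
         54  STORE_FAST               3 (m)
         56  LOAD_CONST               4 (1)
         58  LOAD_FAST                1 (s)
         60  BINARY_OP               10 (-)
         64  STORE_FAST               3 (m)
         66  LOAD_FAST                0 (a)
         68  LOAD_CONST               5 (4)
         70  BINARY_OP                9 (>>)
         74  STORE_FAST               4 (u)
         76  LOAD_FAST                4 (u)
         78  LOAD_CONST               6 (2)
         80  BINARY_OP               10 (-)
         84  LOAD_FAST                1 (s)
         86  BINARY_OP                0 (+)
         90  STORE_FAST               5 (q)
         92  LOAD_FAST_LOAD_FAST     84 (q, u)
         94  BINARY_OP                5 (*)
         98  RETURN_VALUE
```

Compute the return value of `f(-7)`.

LOAD_CONST → push 6. Stack: [6]
LOAD_FAST a → push -7. Stack: [6, -7]
BINARY_OP | → 6 | -7 = -1. Stack: [-1]
STORE_FAST s → s=-1. Stack: []
LOAD_CONST → push 9. Stack: [9]
LOAD_FAST a → push -7. Stack: [9, -7]
BINARY_OP + → 9 + -7 = 2. Stack: [2]
STORE_FAST s → s=2. Stack: []
LOAD_FAST_LOAD_FAST s,s → push 2,2. Stack: [2, 2]
BINARY_OP - → 2 - 2 = 0. Stack: [0]
STORE_FAST r → r=0. Stack: []
LOAD_FAST a → push -7. Stack: [-7]
LOAD_CONST → push 7. Stack: [-7, 7]
BINARY_OP - → -7 - 7 = -14. Stack: [-14]
LOAD_FAST a → push -7. Stack: [-14, -7]
BINARY_OP * → -14 * -7 = 98. Stack: [98]
STORE_FAST s → s=98. Stack: []
LOAD_CONST → push 7. Stack: [7]
LOAD_FAST s → push 98. Stack: [7, 98]
BINARY_OP + → 7 + 98 = 105. Stack: [105]
STORE_FAST m → m=105. Stack: []
LOAD_CONST → push 1. Stack: [1]
LOAD_FAST s → push 98. Stack: [1, 98]
BINARY_OP - → 1 - 98 = -97. Stack: [-97]
STORE_FAST m → m=-97. Stack: []
LOAD_FAST a → push -7. Stack: [-7]
LOAD_CONST → push 4. Stack: [-7, 4]
BINARY_OP >> → -7 >> 4 = -1. Stack: [-1]
STORE_FAST u → u=-1. Stack: []
LOAD_FAST u → push -1. Stack: [-1]
LOAD_CONST → push 2. Stack: [-1, 2]
BINARY_OP - → -1 - 2 = -3. Stack: [-3]
LOAD_FAST s → push 98. Stack: [-3, 98]
BINARY_OP + → -3 + 98 = 95. Stack: [95]
STORE_FAST q → q=95. Stack: []
LOAD_FAST_LOAD_FAST q,u → push 95,-1. Stack: [95, -1]
BINARY_OP * → 95 * -1 = -95. Stack: [-95]
RETURN_VALUE → return -95.

-95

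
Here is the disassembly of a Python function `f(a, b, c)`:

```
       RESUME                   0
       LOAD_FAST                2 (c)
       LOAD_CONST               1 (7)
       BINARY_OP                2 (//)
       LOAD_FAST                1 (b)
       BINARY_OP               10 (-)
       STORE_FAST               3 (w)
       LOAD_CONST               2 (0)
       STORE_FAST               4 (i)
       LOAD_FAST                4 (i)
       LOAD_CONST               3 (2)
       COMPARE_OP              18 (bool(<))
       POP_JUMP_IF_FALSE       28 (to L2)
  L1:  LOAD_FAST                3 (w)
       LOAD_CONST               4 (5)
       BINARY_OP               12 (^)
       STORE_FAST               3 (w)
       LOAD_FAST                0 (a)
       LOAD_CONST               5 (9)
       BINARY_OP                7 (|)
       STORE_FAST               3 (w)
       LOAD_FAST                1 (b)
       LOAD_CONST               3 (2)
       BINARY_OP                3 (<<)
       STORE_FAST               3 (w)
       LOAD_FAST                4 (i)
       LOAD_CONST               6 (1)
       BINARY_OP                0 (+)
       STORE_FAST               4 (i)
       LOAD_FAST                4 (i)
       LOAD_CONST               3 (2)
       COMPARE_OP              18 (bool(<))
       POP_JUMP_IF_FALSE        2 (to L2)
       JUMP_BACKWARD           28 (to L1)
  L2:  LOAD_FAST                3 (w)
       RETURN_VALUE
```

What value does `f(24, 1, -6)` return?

LOAD_FAST c → push -6. Stack: [-6]
LOAD_CONST → push 7. Stack: [-6, 7]
BINARY_OP // → -6 // 7 = -1. Stack: [-1]
LOAD_FAST b → push 1. Stack: [-1, 1]
BINARY_OP - → -1 - 1 = -2. Stack: [-2]
STORE_FAST w → w=-2. Stack: []
LOAD_CONST → push 0. Stack: [0]
STORE_FAST i → i=0. Stack: []
LOAD_FAST i → push 0. Stack: [0]
LOAD_CONST → push 2. Stack: [0, 2]
COMPARE_OP bool(<) → 0 vs 2 = True. Stack: [True]
POP_JUMP_IF_FALSE → pop True; no jump. Stack: []
LOAD_FAST w → push -2. Stack: [-2]
LOAD_CONST → push 5. Stack: [-2, 5]
BINARY_OP ^ → -2 ^ 5 = -5. Stack: [-5]
STORE_FAST w → w=-5. Stack: []
LOAD_FAST a → push 24. Stack: [24]
LOAD_CONST → push 9. Stack: [24, 9]
BINARY_OP | → 24 | 9 = 25. Stack: [25]
STORE_FAST w → w=25. Stack: []
LOAD_FAST b → push 1. Stack: [1]
LOAD_CONST → push 2. Stack: [1, 2]
BINARY_OP << → 1 << 2 = 4. Stack: [4]
STORE_FAST w → w=4. Stack: []
LOAD_FAST i → push 0. Stack: [0]
LOAD_CONST → push 1. Stack: [0, 1]
BINARY_OP + → 0 + 1 = 1. Stack: [1]
STORE_FAST i → i=1. Stack: []
LOAD_FAST i → push 1. Stack: [1]
LOAD_CONST → push 2. Stack: [1, 2]
COMPARE_OP bool(<) → 1 vs 2 = True. Stack: [True]
POP_JUMP_IF_FALSE → pop True; no jump. Stack: []
LOAD_FAST w → push 4. Stack: [4]
LOAD_CONST → push 5. Stack: [4, 5]
BINARY_OP ^ → 4 ^ 5 = 1. Stack: [1]
STORE_FAST w → w=1. Stack: []
LOAD_FAST a → push 24. Stack: [24]
LOAD_CONST → push 9. Stack: [24, 9]
BINARY_OP | → 24 | 9 = 25. Stack: [25]
STORE_FAST w → w=25. Stack: []
LOAD_FAST b → push 1. Stack: [1]
LOAD_CONST → push 2. Stack: [1, 2]
BINARY_OP << → 1 << 2 = 4. Stack: [4]
STORE_FAST w → w=4. Stack: []
LOAD_FAST i → push 1. Stack: [1]
LOAD_CONST → push 1. Stack: [1, 1]
BINARY_OP + → 1 + 1 = 2. Stack: [2]
STORE_FAST i → i=2. Stack: []
LOAD_FAST i → push 2. Stack: [2]
LOAD_CONST → push 2. Stack: [2, 2]
COMPARE_OP bool(<) → 2 vs 2 = False. Stack: [False]
POP_JUMP_IF_FALSE → pop False; jump. Stack: []
LOAD_FAST w → push 4. Stack: [4]
RETURN_VALUE → return 4.

4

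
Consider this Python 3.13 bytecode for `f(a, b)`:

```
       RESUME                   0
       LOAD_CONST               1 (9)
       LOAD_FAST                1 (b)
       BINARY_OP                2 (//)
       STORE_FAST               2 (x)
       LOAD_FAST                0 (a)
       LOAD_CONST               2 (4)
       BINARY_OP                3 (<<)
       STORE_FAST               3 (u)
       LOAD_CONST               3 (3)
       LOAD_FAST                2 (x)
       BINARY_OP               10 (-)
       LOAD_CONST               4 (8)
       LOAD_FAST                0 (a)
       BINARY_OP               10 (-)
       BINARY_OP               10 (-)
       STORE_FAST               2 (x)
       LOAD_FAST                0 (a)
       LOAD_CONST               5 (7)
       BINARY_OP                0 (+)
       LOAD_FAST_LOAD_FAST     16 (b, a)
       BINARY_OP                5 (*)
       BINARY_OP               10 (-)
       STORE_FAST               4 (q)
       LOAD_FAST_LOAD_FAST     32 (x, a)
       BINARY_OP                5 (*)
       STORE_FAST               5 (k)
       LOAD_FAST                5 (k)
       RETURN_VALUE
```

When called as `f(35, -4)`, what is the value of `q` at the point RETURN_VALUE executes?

182

LOAD_CONST → push 9. Stack: [9]
LOAD_FAST b → push -4. Stack: [9, -4]
BINARY_OP // → 9 // -4 = -3. Stack: [-3]
STORE_FAST x → x=-3. Stack: []
LOAD_FAST a → push 35. Stack: [35]
LOAD_CONST → push 4. Stack: [35, 4]
BINARY_OP << → 35 << 4 = 560. Stack: [560]
STORE_FAST u → u=560. Stack: []
LOAD_CONST → push 3. Stack: [3]
LOAD_FAST x → push -3. Stack: [3, -3]
BINARY_OP - → 3 - -3 = 6. Stack: [6]
LOAD_CONST → push 8. Stack: [6, 8]
LOAD_FAST a → push 35. Stack: [6, 8, 35]
BINARY_OP - → 8 - 35 = -27. Stack: [6, -27]
BINARY_OP - → 6 - -27 = 33. Stack: [33]
STORE_FAST x → x=33. Stack: []
LOAD_FAST a → push 35. Stack: [35]
LOAD_CONST → push 7. Stack: [35, 7]
BINARY_OP + → 35 + 7 = 42. Stack: [42]
LOAD_FAST_LOAD_FAST b,a → push -4,35. Stack: [42, -4, 35]
BINARY_OP * → -4 * 35 = -140. Stack: [42, -140]
BINARY_OP - → 42 - -140 = 182. Stack: [182]
STORE_FAST q → q=182. Stack: []
LOAD_FAST_LOAD_FAST x,a → push 33,35. Stack: [33, 35]
BINARY_OP * → 33 * 35 = 1155. Stack: [1155]
STORE_FAST k → k=1155. Stack: []
LOAD_FAST k → push 1155. Stack: [1155]
RETURN_VALUE → return 1155.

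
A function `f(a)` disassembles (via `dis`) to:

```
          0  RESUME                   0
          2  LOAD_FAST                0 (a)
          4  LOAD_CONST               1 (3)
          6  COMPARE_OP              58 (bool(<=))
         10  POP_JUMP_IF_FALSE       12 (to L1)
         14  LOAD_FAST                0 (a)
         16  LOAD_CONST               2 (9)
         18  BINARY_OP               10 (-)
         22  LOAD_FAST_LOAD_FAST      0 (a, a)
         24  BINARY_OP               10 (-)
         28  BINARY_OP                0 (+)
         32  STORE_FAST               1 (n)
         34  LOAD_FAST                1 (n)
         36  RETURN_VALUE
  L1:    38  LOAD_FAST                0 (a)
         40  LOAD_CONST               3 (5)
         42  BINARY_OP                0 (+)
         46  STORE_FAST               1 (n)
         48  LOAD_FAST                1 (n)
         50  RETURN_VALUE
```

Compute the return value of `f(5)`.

10

LOAD_FAST a → push 5. Stack: [5]
LOAD_CONST → push 3. Stack: [5, 3]
COMPARE_OP bool(<=) → 5 vs 3 = False. Stack: [False]
POP_JUMP_IF_FALSE → pop False; jump. Stack: []
LOAD_FAST a → push 5. Stack: [5]
LOAD_CONST → push 5. Stack: [5, 5]
BINARY_OP + → 5 + 5 = 10. Stack: [10]
STORE_FAST n → n=10. Stack: []
LOAD_FAST n → push 10. Stack: [10]
RETURN_VALUE → return 10.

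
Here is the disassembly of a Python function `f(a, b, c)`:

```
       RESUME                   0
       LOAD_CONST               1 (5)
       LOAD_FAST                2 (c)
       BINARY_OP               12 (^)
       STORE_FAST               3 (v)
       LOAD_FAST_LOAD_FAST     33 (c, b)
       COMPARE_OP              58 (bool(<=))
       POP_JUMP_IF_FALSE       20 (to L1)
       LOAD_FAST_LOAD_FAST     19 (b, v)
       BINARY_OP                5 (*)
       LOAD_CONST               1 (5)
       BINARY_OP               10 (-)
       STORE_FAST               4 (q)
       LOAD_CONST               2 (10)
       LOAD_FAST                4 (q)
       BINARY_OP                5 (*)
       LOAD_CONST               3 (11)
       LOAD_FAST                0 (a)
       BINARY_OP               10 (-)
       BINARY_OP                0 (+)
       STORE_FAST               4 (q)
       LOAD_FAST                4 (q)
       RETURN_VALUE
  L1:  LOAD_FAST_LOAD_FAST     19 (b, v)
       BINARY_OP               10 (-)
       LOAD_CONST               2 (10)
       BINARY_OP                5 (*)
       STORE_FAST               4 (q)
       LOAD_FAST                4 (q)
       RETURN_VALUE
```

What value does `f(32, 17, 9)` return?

1969

LOAD_CONST → push 5. Stack: [5]
LOAD_FAST c → push 9. Stack: [5, 9]
BINARY_OP ^ → 5 ^ 9 = 12. Stack: [12]
STORE_FAST v → v=12. Stack: []
LOAD_FAST_LOAD_FAST c,b → push 9,17. Stack: [9, 17]
COMPARE_OP bool(<=) → 9 vs 17 = True. Stack: [True]
POP_JUMP_IF_FALSE → pop True; no jump. Stack: []
LOAD_FAST_LOAD_FAST b,v → push 17,12. Stack: [17, 12]
BINARY_OP * → 17 * 12 = 204. Stack: [204]
LOAD_CONST → push 5. Stack: [204, 5]
BINARY_OP - → 204 - 5 = 199. Stack: [199]
STORE_FAST q → q=199. Stack: []
LOAD_CONST → push 10. Stack: [10]
LOAD_FAST q → push 199. Stack: [10, 199]
BINARY_OP * → 10 * 199 = 1990. Stack: [1990]
LOAD_CONST → push 11. Stack: [1990, 11]
LOAD_FAST a → push 32. Stack: [1990, 11, 32]
BINARY_OP - → 11 - 32 = -21. Stack: [1990, -21]
BINARY_OP + → 1990 + -21 = 1969. Stack: [1969]
STORE_FAST q → q=1969. Stack: []
LOAD_FAST q → push 1969. Stack: [1969]
RETURN_VALUE → return 1969.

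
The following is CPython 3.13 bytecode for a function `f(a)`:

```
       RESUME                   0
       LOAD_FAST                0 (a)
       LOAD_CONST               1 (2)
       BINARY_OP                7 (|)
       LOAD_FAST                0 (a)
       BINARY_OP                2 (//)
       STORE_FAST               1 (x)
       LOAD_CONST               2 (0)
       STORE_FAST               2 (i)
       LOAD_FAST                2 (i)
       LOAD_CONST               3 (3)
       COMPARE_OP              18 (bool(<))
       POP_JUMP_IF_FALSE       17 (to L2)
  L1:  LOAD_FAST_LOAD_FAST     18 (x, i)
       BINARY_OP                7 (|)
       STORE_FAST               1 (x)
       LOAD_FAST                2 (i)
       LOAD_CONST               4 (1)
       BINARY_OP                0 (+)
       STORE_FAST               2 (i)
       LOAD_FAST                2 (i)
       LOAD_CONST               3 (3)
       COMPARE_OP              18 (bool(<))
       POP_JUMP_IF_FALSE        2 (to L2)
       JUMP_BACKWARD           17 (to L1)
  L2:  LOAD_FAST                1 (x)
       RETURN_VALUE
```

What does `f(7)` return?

LOAD_FAST a → push 7. Stack: [7]
LOAD_CONST → push 2. Stack: [7, 2]
BINARY_OP | → 7 | 2 = 7. Stack: [7]
LOAD_FAST a → push 7. Stack: [7, 7]
BINARY_OP // → 7 // 7 = 1. Stack: [1]
STORE_FAST x → x=1. Stack: []
LOAD_CONST → push 0. Stack: [0]
STORE_FAST i → i=0. Stack: []
LOAD_FAST i → push 0. Stack: [0]
LOAD_CONST → push 3. Stack: [0, 3]
COMPARE_OP bool(<) → 0 vs 3 = True. Stack: [True]
POP_JUMP_IF_FALSE → pop True; no jump. Stack: []
LOAD_FAST_LOAD_FAST x,i → push 1,0. Stack: [1, 0]
BINARY_OP | → 1 | 0 = 1. Stack: [1]
STORE_FAST x → x=1. Stack: []
LOAD_FAST i → push 0. Stack: [0]
LOAD_CONST → push 1. Stack: [0, 1]
BINARY_OP + → 0 + 1 = 1. Stack: [1]
STORE_FAST i → i=1. Stack: []
LOAD_FAST i → push 1. Stack: [1]
LOAD_CONST → push 3. Stack: [1, 3]
COMPARE_OP bool(<) → 1 vs 3 = True. Stack: [True]
POP_JUMP_IF_FALSE → pop True; no jump. Stack: []
LOAD_FAST_LOAD_FAST x,i → push 1,1. Stack: [1, 1]
BINARY_OP | → 1 | 1 = 1. Stack: [1]
STORE_FAST x → x=1. Stack: []
LOAD_FAST i → push 1. Stack: [1]
LOAD_CONST → push 1. Stack: [1, 1]
BINARY_OP + → 1 + 1 = 2. Stack: [2]
STORE_FAST i → i=2. Stack: []
LOAD_FAST i → push 2. Stack: [2]
LOAD_CONST → push 3. Stack: [2, 3]
COMPARE_OP bool(<) → 2 vs 3 = True. Stack: [True]
POP_JUMP_IF_FALSE → pop True; no jump. Stack: []
LOAD_FAST_LOAD_FAST x,i → push 1,2. Stack: [1, 2]
BINARY_OP | → 1 | 2 = 3. Stack: [3]
STORE_FAST x → x=3. Stack: []
LOAD_FAST i → push 2. Stack: [2]
LOAD_CONST → push 1. Stack: [2, 1]
BINARY_OP + → 2 + 1 = 3. Stack: [3]
STORE_FAST i → i=3. Stack: []
LOAD_FAST i → push 3. Stack: [3]
LOAD_CONST → push 3. Stack: [3, 3]
COMPARE_OP bool(<) → 3 vs 3 = False. Stack: [False]
POP_JUMP_IF_FALSE → pop False; jump. Stack: []
LOAD_FAST x → push 3. Stack: [3]
RETURN_VALUE → return 3.

3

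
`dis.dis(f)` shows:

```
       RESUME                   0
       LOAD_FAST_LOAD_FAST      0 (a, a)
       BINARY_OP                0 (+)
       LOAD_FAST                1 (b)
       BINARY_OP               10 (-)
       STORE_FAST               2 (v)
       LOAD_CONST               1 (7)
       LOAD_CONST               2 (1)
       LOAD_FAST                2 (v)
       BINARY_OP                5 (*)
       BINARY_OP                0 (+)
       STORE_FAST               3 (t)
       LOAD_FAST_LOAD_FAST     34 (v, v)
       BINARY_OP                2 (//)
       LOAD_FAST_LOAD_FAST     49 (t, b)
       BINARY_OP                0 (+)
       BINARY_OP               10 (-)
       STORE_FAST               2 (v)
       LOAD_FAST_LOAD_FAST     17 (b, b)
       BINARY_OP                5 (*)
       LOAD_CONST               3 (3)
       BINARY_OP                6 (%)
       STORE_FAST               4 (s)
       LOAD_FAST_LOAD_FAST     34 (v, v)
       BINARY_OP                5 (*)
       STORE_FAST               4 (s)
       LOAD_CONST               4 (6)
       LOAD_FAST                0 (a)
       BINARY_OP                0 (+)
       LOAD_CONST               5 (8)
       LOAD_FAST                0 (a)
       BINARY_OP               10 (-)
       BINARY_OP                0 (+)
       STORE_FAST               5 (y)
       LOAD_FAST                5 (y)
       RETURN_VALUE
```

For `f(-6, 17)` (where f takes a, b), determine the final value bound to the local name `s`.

36

LOAD_FAST_LOAD_FAST a,a → push -6,-6. Stack: [-6, -6]
BINARY_OP + → -6 + -6 = -12. Stack: [-12]
LOAD_FAST b → push 17. Stack: [-12, 17]
BINARY_OP - → -12 - 17 = -29. Stack: [-29]
STORE_FAST v → v=-29. Stack: []
LOAD_CONST → push 7. Stack: [7]
LOAD_CONST → push 1. Stack: [7, 1]
LOAD_FAST v → push -29. Stack: [7, 1, -29]
BINARY_OP * → 1 * -29 = -29. Stack: [7, -29]
BINARY_OP + → 7 + -29 = -22. Stack: [-22]
STORE_FAST t → t=-22. Stack: []
LOAD_FAST_LOAD_FAST v,v → push -29,-29. Stack: [-29, -29]
BINARY_OP // → -29 // -29 = 1. Stack: [1]
LOAD_FAST_LOAD_FAST t,b → push -22,17. Stack: [1, -22, 17]
BINARY_OP + → -22 + 17 = -5. Stack: [1, -5]
BINARY_OP - → 1 - -5 = 6. Stack: [6]
STORE_FAST v → v=6. Stack: []
LOAD_FAST_LOAD_FAST b,b → push 17,17. Stack: [17, 17]
BINARY_OP * → 17 * 17 = 289. Stack: [289]
LOAD_CONST → push 3. Stack: [289, 3]
BINARY_OP % → 289 % 3 = 1. Stack: [1]
STORE_FAST s → s=1. Stack: []
LOAD_FAST_LOAD_FAST v,v → push 6,6. Stack: [6, 6]
BINARY_OP * → 6 * 6 = 36. Stack: [36]
STORE_FAST s → s=36. Stack: []
LOAD_CONST → push 6. Stack: [6]
LOAD_FAST a → push -6. Stack: [6, -6]
BINARY_OP + → 6 + -6 = 0. Stack: [0]
LOAD_CONST → push 8. Stack: [0, 8]
LOAD_FAST a → push -6. Stack: [0, 8, -6]
BINARY_OP - → 8 - -6 = 14. Stack: [0, 14]
BINARY_OP + → 0 + 14 = 14. Stack: [14]
STORE_FAST y → y=14. Stack: []
LOAD_FAST y → push 14. Stack: [14]
RETURN_VALUE → return 14.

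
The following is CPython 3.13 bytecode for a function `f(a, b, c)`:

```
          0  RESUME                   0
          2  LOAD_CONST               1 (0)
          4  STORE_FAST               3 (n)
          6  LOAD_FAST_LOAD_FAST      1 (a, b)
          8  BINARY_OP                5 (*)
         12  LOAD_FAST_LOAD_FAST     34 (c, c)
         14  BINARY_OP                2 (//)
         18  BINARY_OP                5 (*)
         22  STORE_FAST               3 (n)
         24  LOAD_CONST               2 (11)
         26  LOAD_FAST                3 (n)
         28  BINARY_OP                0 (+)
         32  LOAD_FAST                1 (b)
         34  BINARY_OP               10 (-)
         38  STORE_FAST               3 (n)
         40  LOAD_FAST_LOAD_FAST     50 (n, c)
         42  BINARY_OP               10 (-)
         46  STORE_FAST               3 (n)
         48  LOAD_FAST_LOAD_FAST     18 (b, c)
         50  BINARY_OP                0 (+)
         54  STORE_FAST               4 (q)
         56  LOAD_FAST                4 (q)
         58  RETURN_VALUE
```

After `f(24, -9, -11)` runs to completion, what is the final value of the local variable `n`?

LOAD_CONST → push 0. Stack: [0]
STORE_FAST n → n=0. Stack: []
LOAD_FAST_LOAD_FAST a,b → push 24,-9. Stack: [24, -9]
BINARY_OP * → 24 * -9 = -216. Stack: [-216]
LOAD_FAST_LOAD_FAST c,c → push -11,-11. Stack: [-216, -11, -11]
BINARY_OP // → -11 // -11 = 1. Stack: [-216, 1]
BINARY_OP * → -216 * 1 = -216. Stack: [-216]
STORE_FAST n → n=-216. Stack: []
LOAD_CONST → push 11. Stack: [11]
LOAD_FAST n → push -216. Stack: [11, -216]
BINARY_OP + → 11 + -216 = -205. Stack: [-205]
LOAD_FAST b → push -9. Stack: [-205, -9]
BINARY_OP - → -205 - -9 = -196. Stack: [-196]
STORE_FAST n → n=-196. Stack: []
LOAD_FAST_LOAD_FAST n,c → push -196,-11. Stack: [-196, -11]
BINARY_OP - → -196 - -11 = -185. Stack: [-185]
STORE_FAST n → n=-185. Stack: []
LOAD_FAST_LOAD_FAST b,c → push -9,-11. Stack: [-9, -11]
BINARY_OP + → -9 + -11 = -20. Stack: [-20]
STORE_FAST q → q=-20. Stack: []
LOAD_FAST q → push -20. Stack: [-20]
RETURN_VALUE → return -20.

-185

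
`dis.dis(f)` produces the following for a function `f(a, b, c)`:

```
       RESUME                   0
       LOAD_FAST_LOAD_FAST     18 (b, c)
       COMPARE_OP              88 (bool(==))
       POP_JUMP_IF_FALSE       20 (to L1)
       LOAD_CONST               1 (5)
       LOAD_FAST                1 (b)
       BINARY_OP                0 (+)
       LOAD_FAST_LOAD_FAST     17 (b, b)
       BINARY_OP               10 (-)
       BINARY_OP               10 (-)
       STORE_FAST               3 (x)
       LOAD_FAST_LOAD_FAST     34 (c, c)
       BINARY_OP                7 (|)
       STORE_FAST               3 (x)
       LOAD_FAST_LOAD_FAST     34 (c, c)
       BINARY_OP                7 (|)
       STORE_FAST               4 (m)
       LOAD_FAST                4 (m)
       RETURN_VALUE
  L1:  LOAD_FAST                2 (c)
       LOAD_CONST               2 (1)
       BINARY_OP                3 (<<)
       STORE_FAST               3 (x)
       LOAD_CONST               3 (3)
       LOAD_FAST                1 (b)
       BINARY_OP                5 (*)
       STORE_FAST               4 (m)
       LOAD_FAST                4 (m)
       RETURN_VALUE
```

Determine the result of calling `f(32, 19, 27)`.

LOAD_FAST_LOAD_FAST b,c → push 19,27. Stack: [19, 27]
COMPARE_OP bool(==) → 19 vs 27 = False. Stack: [False]
POP_JUMP_IF_FALSE → pop False; jump. Stack: []
LOAD_FAST c → push 27. Stack: [27]
LOAD_CONST → push 1. Stack: [27, 1]
BINARY_OP << → 27 << 1 = 54. Stack: [54]
STORE_FAST x → x=54. Stack: []
LOAD_CONST → push 3. Stack: [3]
LOAD_FAST b → push 19. Stack: [3, 19]
BINARY_OP * → 3 * 19 = 57. Stack: [57]
STORE_FAST m → m=57. Stack: []
LOAD_FAST m → push 57. Stack: [57]
RETURN_VALUE → return 57.

57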